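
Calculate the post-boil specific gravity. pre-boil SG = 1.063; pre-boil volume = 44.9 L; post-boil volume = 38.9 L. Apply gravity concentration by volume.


SG_post = 1 + (SG_pre − 1)·V_pre/V_post
pts_pre = (1.063 − 1)·1000 = 63.0000
pts_post = 63.0000·44.9/38.9 = 72.7172
SG_post = 1 + 72.7172/1000

1.0727


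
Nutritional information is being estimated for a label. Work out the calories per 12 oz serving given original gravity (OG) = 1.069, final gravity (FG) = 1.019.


ABW = (OG−FG)·131.25·0.79/FG;  °P = 259 − 259/SG (for OG→OE and FG→AE);  RE = 0.1808·OE + 0.8192·AE;  Cal = (6.9·ABW + 4·(RE−0.1))·FG·3.55
ABW = (1.069 − 1.019)·131.25·0.79/1.019 = 5.0877
OE = 259 − 259/1.069 = 16.7175 °P
AE = 259 − 259/1.019 = 4.8292 °P
RE = 0.1808·16.7175 + 0.8192·4.8292 = 6.9786 °P
Cal = (6.9·5.0877 + 4·(6.9786−0.1))·1.019·3.55

226.5238 kcal


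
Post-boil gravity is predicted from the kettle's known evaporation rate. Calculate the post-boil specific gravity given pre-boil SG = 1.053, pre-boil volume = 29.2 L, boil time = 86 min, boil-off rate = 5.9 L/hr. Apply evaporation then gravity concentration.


V_post = V_pre − rate·(t/60);  SG_post = 1 + (SG_pre−1)·V_pre/V_post
V_post = 29.2 − 5.9·(86/60) = 20.7433
SG_post = 1 + (1.053 − 1)·29.2/20.7433

1.0746


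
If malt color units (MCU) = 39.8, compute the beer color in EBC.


SRM = 1.4922·MCU^0.6859;  EBC = SRM·1.97
SRM = 1.4922·39.8^0.6859 = 18.6718
EBC = 18.6718·1.97

36.7835 EBC


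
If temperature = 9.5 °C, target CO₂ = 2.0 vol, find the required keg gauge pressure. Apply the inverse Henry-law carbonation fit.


psi = vols/(0.01821 + 0.09011·e^(−0.04·T)) − 14.695
psi = 2.0/(0.01821 + 0.09011·e^(−0.04·9.5)) − 14.695

10.3574 psi


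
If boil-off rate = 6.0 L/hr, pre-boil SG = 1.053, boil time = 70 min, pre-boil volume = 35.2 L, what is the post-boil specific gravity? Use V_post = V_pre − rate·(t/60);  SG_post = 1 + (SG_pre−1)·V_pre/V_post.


V_post = 35.2 − 6.0·(70/60) = 28.2000
SG_post = 1 + (1.053 − 1)·35.2/28.2000

1.0662


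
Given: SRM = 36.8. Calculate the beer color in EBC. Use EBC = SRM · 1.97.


EBC = 36.8 · 1.97

72.4960 EBC


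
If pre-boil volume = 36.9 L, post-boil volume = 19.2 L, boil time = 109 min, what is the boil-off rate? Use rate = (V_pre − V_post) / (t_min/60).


rate = (36.9 − 19.2) / (109/60)

9.7431 L/hr


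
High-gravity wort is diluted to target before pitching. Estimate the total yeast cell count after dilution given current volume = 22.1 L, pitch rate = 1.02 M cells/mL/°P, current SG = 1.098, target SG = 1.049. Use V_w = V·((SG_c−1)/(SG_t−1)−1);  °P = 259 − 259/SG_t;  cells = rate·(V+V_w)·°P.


V_w = 22.1·((1.098−1)/(1.049−1)−1) = 22.1000
V_final = 22.1 + 22.1000 = 44.2000
°P = 259 − 259/1.049 = 12.0982
cells = 1.02·44.2000·12.0982

545.4347 billion cells


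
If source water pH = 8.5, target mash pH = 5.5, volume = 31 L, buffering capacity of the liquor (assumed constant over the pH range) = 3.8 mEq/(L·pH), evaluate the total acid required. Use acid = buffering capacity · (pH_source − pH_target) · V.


acid = 3.8 · (8.5 − 5.5) · 31

353.4000 mEq


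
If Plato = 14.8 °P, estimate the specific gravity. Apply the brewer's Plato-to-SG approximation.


SG = 259/(259 − P)
SG = 259/(259 − 14.8)

1.0606


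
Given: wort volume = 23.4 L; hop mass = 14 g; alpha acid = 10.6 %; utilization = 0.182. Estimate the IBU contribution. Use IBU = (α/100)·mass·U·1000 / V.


IBU = (10.6/100)·14·0.182·1000 / 23.4

11.5422 IBU


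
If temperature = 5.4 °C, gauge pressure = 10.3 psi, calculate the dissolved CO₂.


vols = (P + 14.695)·(0.01821 + 0.09011·e^(−0.04·T))
vols = (10.3 + 14.695)·(0.01821 + 0.09011·e^(−0.04·5.4))

2.2699 volumes


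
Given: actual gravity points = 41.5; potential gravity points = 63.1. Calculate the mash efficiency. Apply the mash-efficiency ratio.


efficiency = actual / potential × 100
efficiency = 41.5 / 63.1 × 100

65.7686 %


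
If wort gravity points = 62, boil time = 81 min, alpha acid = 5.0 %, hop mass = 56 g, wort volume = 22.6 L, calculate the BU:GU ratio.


U = 1.65·0.000125^(GP/1000)·(1−e^(−0.04t))/4.15;  IBU = (α/100)·m·U·1000/V;  BU:GU = IBU/GP
U = 1.65·0.000125^(62/1000)·(1−e^(−0.04·81))/4.15 = 0.2188
IBU = (5.0/100)·56·0.2188·1000/22.6 = 27.1109
BU:GU = 27.1109/62

0.4373


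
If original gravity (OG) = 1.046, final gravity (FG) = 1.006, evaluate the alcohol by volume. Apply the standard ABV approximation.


ABV = (OG − FG) · 131.25
ABV = (1.046 − 1.006) · 131.25

5.2500 % ABV


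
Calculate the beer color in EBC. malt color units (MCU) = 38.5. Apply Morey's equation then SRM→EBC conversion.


SRM = 1.4922·MCU^0.6859;  EBC = SRM·1.97
SRM = 1.4922·38.5^0.6859 = 18.2513
EBC = 18.2513·1.97

35.9551 EBC


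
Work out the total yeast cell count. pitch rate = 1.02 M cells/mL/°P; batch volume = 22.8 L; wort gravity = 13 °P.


cells (billions) = rate · V_L · °P
cells = 1.02 · 22.8 · 13

302.3280 billion cells


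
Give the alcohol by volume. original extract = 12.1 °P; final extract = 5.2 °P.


SG = 259/(259 − P);  ABV = (OG − FG)·131.25
OG = 259/(259 − 12.1) = 1.0490
FG = 259/(259 − 5.2) = 1.0205
ABV = (1.0490 − 1.0205)·131.25

3.7431 % ABV


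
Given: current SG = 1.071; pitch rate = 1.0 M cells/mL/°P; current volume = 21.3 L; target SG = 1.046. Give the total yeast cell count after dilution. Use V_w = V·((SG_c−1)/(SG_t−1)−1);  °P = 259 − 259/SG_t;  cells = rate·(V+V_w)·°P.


V_w = 21.3·((1.071−1)/(1.046−1)−1) = 11.5761
V_final = 21.3 + 11.5761 = 32.8761
°P = 259 − 259/1.046 = 11.3901
cells = 1.0·32.8761·11.3901

374.4605 billion cells


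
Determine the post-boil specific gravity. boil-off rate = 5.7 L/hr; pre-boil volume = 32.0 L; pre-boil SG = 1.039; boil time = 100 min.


V_post = V_pre − rate·(t/60);  SG_post = 1 + (SG_pre−1)·V_pre/V_post
V_post = 32.0 − 5.7·(100/60) = 22.5000
SG_post = 1 + (1.039 − 1)·32.0/22.5000

1.0555


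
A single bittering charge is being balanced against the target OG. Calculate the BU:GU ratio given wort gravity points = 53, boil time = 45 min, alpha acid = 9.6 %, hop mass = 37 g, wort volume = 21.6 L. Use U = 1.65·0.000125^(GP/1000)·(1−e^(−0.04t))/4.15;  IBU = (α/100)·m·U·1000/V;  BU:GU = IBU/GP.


U = 1.65·0.000125^(53/1000)·(1−e^(−0.04·45))/4.15 = 0.2061
IBU = (9.6/100)·37·0.2061·1000/21.6 = 33.8940
BU:GU = 33.8940/53

0.6395


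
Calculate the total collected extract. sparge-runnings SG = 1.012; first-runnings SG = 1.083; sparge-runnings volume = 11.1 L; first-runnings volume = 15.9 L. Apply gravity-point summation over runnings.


total = Σ (SG_i − 1)·1000·V_i
first = (1.083 − 1)·1000·15.9 = 1319.7000
sparge = (1.012 − 1)·1000·11.1 = 133.2000
total = 1319.7000 + 133.2000

1452.9000 gravity·L


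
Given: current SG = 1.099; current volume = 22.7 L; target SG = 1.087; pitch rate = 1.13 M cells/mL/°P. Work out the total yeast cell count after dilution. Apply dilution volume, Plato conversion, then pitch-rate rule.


V_w = V·((SG_c−1)/(SG_t−1)−1);  °P = 259 − 259/SG_t;  cells = rate·(V+V_w)·°P
V_w = 22.7·((1.099−1)/(1.087−1)−1) = 3.1310
V_final = 22.7 + 3.1310 = 25.8310
°P = 259 − 259/1.087 = 20.7295
cells = 1.13·25.8310·20.7295

605.0757 billion cells


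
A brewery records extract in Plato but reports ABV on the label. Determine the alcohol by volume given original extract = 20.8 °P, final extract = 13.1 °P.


SG = 259/(259 − P);  ABV = (OG − FG)·131.25
OG = 259/(259 − 20.8) = 1.0873
FG = 259/(259 − 13.1) = 1.0533
ABV = (1.0873 − 1.0533)·131.25

4.4688 % ABV


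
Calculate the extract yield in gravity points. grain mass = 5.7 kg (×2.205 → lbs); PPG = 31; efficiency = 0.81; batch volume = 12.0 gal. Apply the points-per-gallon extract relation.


points = lbs × PPG × eff / vol
lbs = 5.7 × 2.205 = 12.5685
points = 12.5685 × 31 × 0.81 / 12.0

26.2996 points


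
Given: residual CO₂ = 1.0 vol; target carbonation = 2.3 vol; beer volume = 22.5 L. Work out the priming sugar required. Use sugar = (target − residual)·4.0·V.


sugar = (2.3 − 1.0)·4.0·22.5

117.0000 g


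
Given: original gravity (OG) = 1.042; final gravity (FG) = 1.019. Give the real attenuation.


AA = (OG−FG)/(OG−1)·100;  RA = AA·0.8192
AA = (1.042 − 1.019)/(1.042 − 1)·100 = 54.7619
RA = 54.7619·0.8192

44.8610 %


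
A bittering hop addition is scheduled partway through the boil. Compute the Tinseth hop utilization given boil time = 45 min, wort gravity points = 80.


U = 1.65·0.000125^(GP/1000) · (1 − e^(−0.04·t))/4.15
bigness = 1.65·0.000125^(80/1000) = 0.8040
boil_factor = (1 − e^(−0.04·45))/4.15 = 0.2011
U = 0.8040 · 0.2011

0.1617


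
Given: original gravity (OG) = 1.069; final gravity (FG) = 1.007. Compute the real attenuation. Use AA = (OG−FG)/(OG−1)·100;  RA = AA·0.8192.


AA = (1.069 − 1.007)/(1.069 − 1)·100 = 89.8551
RA = 89.8551·0.8192

73.6093 %


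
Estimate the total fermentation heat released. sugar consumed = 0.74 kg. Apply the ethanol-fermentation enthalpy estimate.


Q = m_sugar · 590 kJ/kg
Q = 0.74 · 590

436.6000 kJ


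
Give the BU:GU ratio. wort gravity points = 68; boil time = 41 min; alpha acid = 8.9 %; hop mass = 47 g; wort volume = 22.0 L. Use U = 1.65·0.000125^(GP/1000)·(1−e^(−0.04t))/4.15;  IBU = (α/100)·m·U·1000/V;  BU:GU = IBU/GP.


U = 1.65·0.000125^(68/1000)·(1−e^(−0.04·41))/4.15 = 0.1739
IBU = (8.9/100)·47·0.1739·1000/22.0 = 33.0702
BU:GU = 33.0702/68

0.4863


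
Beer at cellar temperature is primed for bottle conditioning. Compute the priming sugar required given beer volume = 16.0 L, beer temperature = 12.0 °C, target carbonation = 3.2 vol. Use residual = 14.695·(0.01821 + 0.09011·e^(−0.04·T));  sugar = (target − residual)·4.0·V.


residual = 14.695·(0.01821 + 0.09011·e^(−0.04·12.0)) = 1.0870
sugar = (3.2 − 1.0870)·4.0·16.0

135.2340 g


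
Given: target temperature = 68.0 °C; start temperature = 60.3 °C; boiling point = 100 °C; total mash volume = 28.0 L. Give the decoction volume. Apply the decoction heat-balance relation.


V_dec = V_total·(T_target − T_start)/(T_boil − T_start)
V_dec = 28.0·(68.0 − 60.3)/(100 − 60.3)

5.4307 L


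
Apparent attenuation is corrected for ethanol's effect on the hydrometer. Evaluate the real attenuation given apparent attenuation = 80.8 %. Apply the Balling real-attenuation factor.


RA = AA · 0.8192
RA = 80.8 · 0.8192

66.1914 %


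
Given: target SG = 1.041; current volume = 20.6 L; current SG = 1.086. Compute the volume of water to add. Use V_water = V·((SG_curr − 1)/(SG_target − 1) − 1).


V_water = 20.6·((1.086 − 1)/(1.041 − 1) − 1)

22.6098 L


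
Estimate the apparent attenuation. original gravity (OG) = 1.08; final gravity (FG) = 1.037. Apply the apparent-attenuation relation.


AA = (OG − FG)/(OG − 1) · 100
AA = (1.08 − 1.037)/(1.08 − 1) · 100

53.7500 %


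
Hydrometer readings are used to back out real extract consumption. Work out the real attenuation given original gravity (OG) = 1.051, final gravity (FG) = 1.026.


AA = (OG−FG)/(OG−1)·100;  RA = AA·0.8192
AA = (1.051 − 1.026)/(1.051 − 1)·100 = 49.0196
RA = 49.0196·0.8192

40.1569 %


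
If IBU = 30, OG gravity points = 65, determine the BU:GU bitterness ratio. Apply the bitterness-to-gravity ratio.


BU:GU = IBU / OG_points
BU:GU = 30 / 65

0.4615


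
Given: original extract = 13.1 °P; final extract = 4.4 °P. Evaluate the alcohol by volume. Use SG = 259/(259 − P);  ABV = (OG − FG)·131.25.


OG = 259/(259 − 13.1) = 1.0533
FG = 259/(259 − 4.4) = 1.0173
ABV = (1.0533 − 1.0173)·131.25

4.7239 % ABV


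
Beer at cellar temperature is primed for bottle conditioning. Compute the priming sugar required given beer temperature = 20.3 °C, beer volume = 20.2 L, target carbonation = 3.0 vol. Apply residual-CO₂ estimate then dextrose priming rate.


residual = 14.695·(0.01821 + 0.09011·e^(−0.04·T));  sugar = (target − residual)·4.0·V
residual = 14.695·(0.01821 + 0.09011·e^(−0.04·20.3)) = 0.8555
sugar = (3.0 − 0.8555)·4.0·20.2

173.2768 g


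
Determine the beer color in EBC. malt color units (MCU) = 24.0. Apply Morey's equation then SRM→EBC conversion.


SRM = 1.4922·MCU^0.6859;  EBC = SRM·1.97
SRM = 1.4922·24.0^0.6859 = 13.1982
EBC = 13.1982·1.97

26.0004 EBC


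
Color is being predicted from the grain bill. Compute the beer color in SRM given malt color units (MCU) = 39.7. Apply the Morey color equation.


SRM = 1.4922 · MCU^0.6859
SRM = 1.4922 · 39.7^0.6859

18.6396 SRM


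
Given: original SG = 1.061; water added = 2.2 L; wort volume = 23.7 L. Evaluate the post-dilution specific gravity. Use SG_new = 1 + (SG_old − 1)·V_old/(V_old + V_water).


pts = (1.061 − 1)·1000·23.7/(23.7 + 2.2) = 55.8185
SG_new = 1 + 55.8185/1000

1.0558


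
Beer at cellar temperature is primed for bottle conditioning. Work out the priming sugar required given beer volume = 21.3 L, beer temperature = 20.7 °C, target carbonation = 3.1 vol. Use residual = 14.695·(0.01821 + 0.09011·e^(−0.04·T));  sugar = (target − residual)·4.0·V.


residual = 14.695·(0.01821 + 0.09011·e^(−0.04·20.7)) = 0.8462
sugar = (3.1 − 0.8462)·4.0·21.3

192.0277 g


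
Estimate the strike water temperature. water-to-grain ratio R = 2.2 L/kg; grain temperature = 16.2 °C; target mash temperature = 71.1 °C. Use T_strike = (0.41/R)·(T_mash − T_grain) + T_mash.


T_strike = (0.41/2.2)·(71.1 − 16.2) + 71.1

81.3314 °C


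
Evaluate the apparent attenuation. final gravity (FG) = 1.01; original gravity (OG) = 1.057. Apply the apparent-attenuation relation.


AA = (OG − FG)/(OG − 1) · 100
AA = (1.057 − 1.01)/(1.057 − 1) · 100

82.4561 %


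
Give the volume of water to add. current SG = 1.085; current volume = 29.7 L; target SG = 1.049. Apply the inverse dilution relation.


V_water = V·((SG_curr − 1)/(SG_target − 1) − 1)
V_water = 29.7·((1.085 − 1)/(1.049 − 1) − 1)

21.8204 L


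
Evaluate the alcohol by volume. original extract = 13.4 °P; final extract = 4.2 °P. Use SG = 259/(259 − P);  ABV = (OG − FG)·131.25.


OG = 259/(259 − 13.4) = 1.0546
FG = 259/(259 − 4.2) = 1.0165
ABV = (1.0546 − 1.0165)·131.25

4.9976 % ABV


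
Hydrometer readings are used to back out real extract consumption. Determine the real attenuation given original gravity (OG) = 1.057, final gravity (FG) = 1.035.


AA = (OG−FG)/(OG−1)·100;  RA = AA·0.8192
AA = (1.057 − 1.035)/(1.057 − 1)·100 = 38.5965
RA = 38.5965·0.8192

31.6182 %


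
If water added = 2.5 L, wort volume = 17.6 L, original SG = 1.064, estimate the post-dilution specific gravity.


SG_new = 1 + (SG_old − 1)·V_old/(V_old + V_water)
pts = (1.064 − 1)·1000·17.6/(17.6 + 2.5) = 56.0398
SG_new = 1 + 56.0398/1000

1.0560


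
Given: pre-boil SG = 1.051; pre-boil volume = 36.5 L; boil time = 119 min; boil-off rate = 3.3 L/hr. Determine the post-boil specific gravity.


V_post = V_pre − rate·(t/60);  SG_post = 1 + (SG_pre−1)·V_pre/V_post
V_post = 36.5 − 3.3·(119/60) = 29.9550
SG_post = 1 + (1.051 − 1)·36.5/29.9550

1.0621


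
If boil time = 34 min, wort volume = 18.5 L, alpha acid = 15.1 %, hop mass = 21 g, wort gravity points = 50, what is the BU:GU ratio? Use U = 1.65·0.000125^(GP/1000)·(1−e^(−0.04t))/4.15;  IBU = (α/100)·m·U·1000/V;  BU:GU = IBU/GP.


U = 1.65·0.000125^(50/1000)·(1−e^(−0.04·34))/4.15 = 0.1886
IBU = (15.1/100)·21·0.1886·1000/18.5 = 32.3216
BU:GU = 32.3216/50

0.6464


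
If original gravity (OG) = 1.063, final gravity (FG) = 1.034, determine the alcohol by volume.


ABV = (OG − FG) · 131.25
ABV = (1.063 − 1.034) · 131.25

3.8062 % ABV


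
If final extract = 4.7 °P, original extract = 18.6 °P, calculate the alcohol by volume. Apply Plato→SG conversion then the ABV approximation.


SG = 259/(259 − P);  ABV = (OG − FG)·131.25
OG = 259/(259 − 18.6) = 1.0774
FG = 259/(259 − 4.7) = 1.0185
ABV = (1.0774 − 1.0185)·131.25

7.7292 % ABV


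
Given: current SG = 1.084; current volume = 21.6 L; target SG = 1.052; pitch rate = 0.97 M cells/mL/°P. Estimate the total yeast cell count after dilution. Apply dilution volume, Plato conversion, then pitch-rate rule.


V_w = V·((SG_c−1)/(SG_t−1)−1);  °P = 259 − 259/SG_t;  cells = rate·(V+V_w)·°P
V_w = 21.6·((1.084−1)/(1.052−1)−1) = 13.2923
V_final = 21.6 + 13.2923 = 34.8923
°P = 259 − 259/1.052 = 12.8023
cells = 0.97·34.8923·12.8023

433.3001 billion cells


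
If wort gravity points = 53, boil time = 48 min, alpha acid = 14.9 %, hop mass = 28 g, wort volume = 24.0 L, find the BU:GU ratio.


U = 1.65·0.000125^(GP/1000)·(1−e^(−0.04t))/4.15;  IBU = (α/100)·m·U·1000/V;  BU:GU = IBU/GP
U = 1.65·0.000125^(53/1000)·(1−e^(−0.04·48))/4.15 = 0.2107
IBU = (14.9/100)·28·0.2107·1000/24.0 = 36.6315
BU:GU = 36.6315/53

0.6912


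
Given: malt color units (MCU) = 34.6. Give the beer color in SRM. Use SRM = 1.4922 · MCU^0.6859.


SRM = 1.4922 · 34.6^0.6859

16.9621 SRM


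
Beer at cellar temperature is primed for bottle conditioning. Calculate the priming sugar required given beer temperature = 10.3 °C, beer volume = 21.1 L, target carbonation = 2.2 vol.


residual = 14.695·(0.01821 + 0.09011·e^(−0.04·T));  sugar = (target − residual)·4.0·V
residual = 14.695·(0.01821 + 0.09011·e^(−0.04·10.3)) = 1.1446
sugar = (2.2 − 1.1446)·4.0·21.1

89.0738 g


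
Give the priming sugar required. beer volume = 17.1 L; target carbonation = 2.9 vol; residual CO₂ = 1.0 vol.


sugar = (target − residual)·4.0·V
sugar = (2.9 − 1.0)·4.0·17.1

129.9600 g


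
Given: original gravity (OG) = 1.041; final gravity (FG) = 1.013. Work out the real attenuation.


AA = (OG−FG)/(OG−1)·100;  RA = AA·0.8192
AA = (1.041 − 1.013)/(1.041 − 1)·100 = 68.2927
RA = 68.2927·0.8192

55.9454 %


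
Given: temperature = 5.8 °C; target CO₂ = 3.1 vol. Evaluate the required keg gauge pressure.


psi = vols/(0.01821 + 0.09011·e^(−0.04·T)) − 14.695
psi = 3.1/(0.01821 + 0.09011·e^(−0.04·5.8)) − 14.695

19.8791 psi


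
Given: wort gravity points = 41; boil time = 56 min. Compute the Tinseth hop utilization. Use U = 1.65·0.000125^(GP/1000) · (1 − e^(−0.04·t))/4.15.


bigness = 1.65·0.000125^(41/1000) = 1.1415
boil_factor = (1 − e^(−0.04·56))/4.15 = 0.2153
U = 1.1415 · 0.2153

0.2458


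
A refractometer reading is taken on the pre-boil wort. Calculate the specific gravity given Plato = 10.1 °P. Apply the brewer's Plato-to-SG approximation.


SG = 259/(259 − P)
SG = 259/(259 − 10.1)

1.0406


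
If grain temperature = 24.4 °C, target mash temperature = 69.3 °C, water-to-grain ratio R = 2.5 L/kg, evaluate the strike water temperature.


T_strike = (0.41/R)·(T_mash − T_grain) + T_mash
T_strike = (0.41/2.5)·(69.3 − 24.4) + 69.3

76.6636 °C


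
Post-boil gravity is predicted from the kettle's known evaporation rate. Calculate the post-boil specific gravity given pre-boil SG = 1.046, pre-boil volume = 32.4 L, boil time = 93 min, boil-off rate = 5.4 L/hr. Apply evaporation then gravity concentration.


V_post = V_pre − rate·(t/60);  SG_post = 1 + (SG_pre−1)·V_pre/V_post
V_post = 32.4 − 5.4·(93/60) = 24.0300
SG_post = 1 + (1.046 − 1)·32.4/24.0300

1.0620


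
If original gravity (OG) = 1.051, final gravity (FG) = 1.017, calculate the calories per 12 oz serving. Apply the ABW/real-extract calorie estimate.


ABW = (OG−FG)·131.25·0.79/FG;  °P = 259 − 259/SG (for OG→OE and FG→AE);  RE = 0.1808·OE + 0.8192·AE;  Cal = (6.9·ABW + 4·(RE−0.1))·FG·3.55
ABW = (1.051 − 1.017)·131.25·0.79/1.017 = 3.4664
OE = 259 − 259/1.051 = 12.5680 °P
AE = 259 − 259/1.017 = 4.3294 °P
RE = 0.1808·12.5680 + 0.8192·4.3294 = 5.8189 °P
Cal = (6.9·3.4664 + 4·(5.8189−0.1))·1.017·3.55

168.9436 kcal


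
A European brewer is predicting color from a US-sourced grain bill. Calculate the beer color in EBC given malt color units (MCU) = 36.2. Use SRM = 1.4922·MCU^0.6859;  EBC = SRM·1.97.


SRM = 1.4922·36.2^0.6859 = 17.4963
EBC = 17.4963·1.97

34.4676 EBC


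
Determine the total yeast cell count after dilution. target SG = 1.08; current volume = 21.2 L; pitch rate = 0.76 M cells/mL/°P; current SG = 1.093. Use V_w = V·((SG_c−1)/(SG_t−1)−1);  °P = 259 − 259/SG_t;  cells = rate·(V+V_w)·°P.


V_w = 21.2·((1.093−1)/(1.08−1)−1) = 3.4450
V_final = 21.2 + 3.4450 = 24.6450
°P = 259 − 259/1.08 = 19.1852
cells = 0.76·24.6450·19.1852

359.3424 billion cells


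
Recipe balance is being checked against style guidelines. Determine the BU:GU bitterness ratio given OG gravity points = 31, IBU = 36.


BU:GU = IBU / OG_points
BU:GU = 36 / 31

1.1613


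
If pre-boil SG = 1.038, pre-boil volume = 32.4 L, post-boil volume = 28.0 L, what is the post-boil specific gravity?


SG_post = 1 + (SG_pre − 1)·V_pre/V_post
pts_pre = (1.038 − 1)·1000 = 38.0000
pts_post = 38.0000·32.4/28.0 = 43.9714
SG_post = 1 + 43.9714/1000

1.0440


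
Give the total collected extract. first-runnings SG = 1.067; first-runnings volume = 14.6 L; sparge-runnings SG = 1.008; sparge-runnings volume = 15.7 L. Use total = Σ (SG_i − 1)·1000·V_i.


first = (1.067 − 1)·1000·14.6 = 978.2000
sparge = (1.008 − 1)·1000·15.7 = 125.6000
total = 978.2000 + 125.6000

1103.8000 gravity·L


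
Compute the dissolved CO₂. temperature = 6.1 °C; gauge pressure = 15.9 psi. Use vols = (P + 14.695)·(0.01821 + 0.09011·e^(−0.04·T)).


vols = (15.9 + 14.695)·(0.01821 + 0.09011·e^(−0.04·6.1))

2.7171 volumes


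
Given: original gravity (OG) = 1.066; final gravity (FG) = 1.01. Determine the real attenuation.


AA = (OG−FG)/(OG−1)·100;  RA = AA·0.8192
AA = (1.066 − 1.01)/(1.066 − 1)·100 = 84.8485
RA = 84.8485·0.8192

69.5079 %


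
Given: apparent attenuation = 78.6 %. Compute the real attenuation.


RA = AA · 0.8192
RA = 78.6 · 0.8192

64.3891 %


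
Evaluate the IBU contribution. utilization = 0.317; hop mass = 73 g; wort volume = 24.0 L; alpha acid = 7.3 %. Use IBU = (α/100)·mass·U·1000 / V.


IBU = (7.3/100)·73·0.317·1000 / 24.0

70.3872 IBU


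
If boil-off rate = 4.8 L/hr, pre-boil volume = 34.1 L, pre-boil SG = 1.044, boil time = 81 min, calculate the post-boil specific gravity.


V_post = V_pre − rate·(t/60);  SG_post = 1 + (SG_pre−1)·V_pre/V_post
V_post = 34.1 − 4.8·(81/60) = 27.6200
SG_post = 1 + (1.044 − 1)·34.1/27.6200

1.0543


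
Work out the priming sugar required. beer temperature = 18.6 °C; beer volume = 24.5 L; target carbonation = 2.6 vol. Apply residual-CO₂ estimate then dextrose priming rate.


residual = 14.695·(0.01821 + 0.09011·e^(−0.04·T));  sugar = (target − residual)·4.0·V
residual = 14.695·(0.01821 + 0.09011·e^(−0.04·18.6)) = 0.8969
sugar = (2.6 − 0.8969)·4.0·24.5

166.9085 g


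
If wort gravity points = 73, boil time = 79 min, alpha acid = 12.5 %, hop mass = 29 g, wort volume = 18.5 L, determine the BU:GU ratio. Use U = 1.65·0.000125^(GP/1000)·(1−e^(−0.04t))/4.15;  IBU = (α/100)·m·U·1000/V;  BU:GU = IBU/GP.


U = 1.65·0.000125^(73/1000)·(1−e^(−0.04·79))/4.15 = 0.1976
IBU = (12.5/100)·29·0.1976·1000/18.5 = 38.7096
BU:GU = 38.7096/73

0.5303


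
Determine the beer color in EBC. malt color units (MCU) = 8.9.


SRM = 1.4922·MCU^0.6859;  EBC = SRM·1.97
SRM = 1.4922·8.9^0.6859 = 6.6836
EBC = 6.6836·1.97

13.1668 EBC


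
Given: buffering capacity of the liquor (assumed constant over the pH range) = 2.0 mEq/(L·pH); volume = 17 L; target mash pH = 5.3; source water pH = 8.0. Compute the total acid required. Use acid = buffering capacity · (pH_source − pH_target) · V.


acid = 2.0 · (8.0 − 5.3) · 17

91.8000 mEq


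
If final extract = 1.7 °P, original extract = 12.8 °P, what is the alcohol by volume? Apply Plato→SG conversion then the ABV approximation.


SG = 259/(259 − P);  ABV = (OG − FG)·131.25
OG = 259/(259 − 12.8) = 1.0520
FG = 259/(259 − 1.7) = 1.0066
ABV = (1.0520 − 1.0066)·131.25

5.9565 % ABV


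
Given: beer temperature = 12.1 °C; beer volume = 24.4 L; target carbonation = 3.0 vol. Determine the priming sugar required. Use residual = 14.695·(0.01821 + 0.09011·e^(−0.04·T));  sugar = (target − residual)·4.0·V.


residual = 14.695·(0.01821 + 0.09011·e^(−0.04·12.1)) = 1.0837
sugar = (3.0 − 1.0837)·4.0·24.4

187.0312 g


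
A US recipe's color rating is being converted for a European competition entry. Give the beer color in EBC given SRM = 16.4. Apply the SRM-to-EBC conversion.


EBC = SRM · 1.97
EBC = 16.4 · 1.97

32.3080 EBC


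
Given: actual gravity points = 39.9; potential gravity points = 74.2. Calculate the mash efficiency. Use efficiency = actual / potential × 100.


efficiency = 39.9 / 74.2 × 100

53.7736 %


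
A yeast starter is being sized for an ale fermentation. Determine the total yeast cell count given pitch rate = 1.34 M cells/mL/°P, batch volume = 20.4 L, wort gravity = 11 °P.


cells (billions) = rate · V_L · °P
cells = 1.34 · 20.4 · 11

300.6960 billion cells


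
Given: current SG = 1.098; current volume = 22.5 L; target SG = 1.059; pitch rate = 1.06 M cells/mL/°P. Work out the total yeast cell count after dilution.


V_w = V·((SG_c−1)/(SG_t−1)−1);  °P = 259 − 259/SG_t;  cells = rate·(V+V_w)·°P
V_w = 22.5·((1.098−1)/(1.059−1)−1) = 14.8729
V_final = 22.5 + 14.8729 = 37.3729
°P = 259 − 259/1.059 = 14.4297
cells = 1.06·37.3729·14.4297

571.6343 billion cells


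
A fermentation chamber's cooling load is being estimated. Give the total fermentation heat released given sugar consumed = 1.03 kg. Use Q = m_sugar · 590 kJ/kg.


Q = 1.03 · 590

607.7000 kJ


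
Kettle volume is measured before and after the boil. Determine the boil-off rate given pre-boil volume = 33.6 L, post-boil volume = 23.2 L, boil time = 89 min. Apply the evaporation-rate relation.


rate = (V_pre − V_post) / (t_min/60)
rate = (33.6 − 23.2) / (89/60)

7.0112 L/hr


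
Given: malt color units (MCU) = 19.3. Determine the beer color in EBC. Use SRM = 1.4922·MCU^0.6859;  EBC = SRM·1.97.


SRM = 1.4922·19.3^0.6859 = 11.3656
EBC = 11.3656·1.97

22.3902 EBC


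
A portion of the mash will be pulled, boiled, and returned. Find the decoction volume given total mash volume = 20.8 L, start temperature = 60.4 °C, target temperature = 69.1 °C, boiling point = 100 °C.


V_dec = V_total·(T_target − T_start)/(T_boil − T_start)
V_dec = 20.8·(69.1 − 60.4)/(100 − 60.4)

4.5697 L


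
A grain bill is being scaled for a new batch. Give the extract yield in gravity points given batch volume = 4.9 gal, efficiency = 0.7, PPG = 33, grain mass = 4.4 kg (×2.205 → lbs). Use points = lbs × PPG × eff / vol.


lbs = 4.4 × 2.205 = 9.7020
points = 9.7020 × 33 × 0.7 / 4.9

45.7380 points


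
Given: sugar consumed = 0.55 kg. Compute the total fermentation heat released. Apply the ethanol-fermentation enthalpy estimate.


Q = m_sugar · 590 kJ/kg
Q = 0.55 · 590

324.5000 kJ


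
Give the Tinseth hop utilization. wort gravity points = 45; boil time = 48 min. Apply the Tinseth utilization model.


U = 1.65·0.000125^(GP/1000) · (1 − e^(−0.04·t))/4.15
bigness = 1.65·0.000125^(45/1000) = 1.1011
boil_factor = (1 − e^(−0.04·48))/4.15 = 0.2056
U = 1.1011 · 0.2056

0.2264


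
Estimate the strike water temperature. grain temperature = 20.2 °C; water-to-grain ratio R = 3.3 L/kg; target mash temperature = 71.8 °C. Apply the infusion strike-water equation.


T_strike = (0.41/R)·(T_mash − T_grain) + T_mash
T_strike = (0.41/3.3)·(71.8 − 20.2) + 71.8

78.2109 °C


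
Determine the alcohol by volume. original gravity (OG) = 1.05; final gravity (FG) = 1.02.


ABV = (OG − FG) · 131.25
ABV = (1.05 − 1.02) · 131.25

3.9375 % ABV


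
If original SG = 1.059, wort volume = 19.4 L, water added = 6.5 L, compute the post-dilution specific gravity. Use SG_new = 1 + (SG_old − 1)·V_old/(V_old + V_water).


pts = (1.059 − 1)·1000·19.4/(19.4 + 6.5) = 44.1931
SG_new = 1 + 44.1931/1000

1.0442


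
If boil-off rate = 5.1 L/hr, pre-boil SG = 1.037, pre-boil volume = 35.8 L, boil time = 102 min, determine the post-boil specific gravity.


V_post = V_pre − rate·(t/60);  SG_post = 1 + (SG_pre−1)·V_pre/V_post
V_post = 35.8 − 5.1·(102/60) = 27.1300
SG_post = 1 + (1.037 − 1)·35.8/27.1300

1.0488


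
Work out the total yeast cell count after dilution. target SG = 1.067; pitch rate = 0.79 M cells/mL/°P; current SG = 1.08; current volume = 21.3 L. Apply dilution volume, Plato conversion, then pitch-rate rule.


V_w = V·((SG_c−1)/(SG_t−1)−1);  °P = 259 − 259/SG_t;  cells = rate·(V+V_w)·°P
V_w = 21.3·((1.08−1)/(1.067−1)−1) = 4.1328
V_final = 21.3 + 4.1328 = 25.4328
°P = 259 − 259/1.067 = 16.2634
cells = 0.79·25.4328·16.2634

326.7624 billion cells


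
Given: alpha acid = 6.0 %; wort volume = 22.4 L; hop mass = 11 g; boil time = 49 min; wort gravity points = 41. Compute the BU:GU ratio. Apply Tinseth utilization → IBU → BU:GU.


U = 1.65·0.000125^(GP/1000)·(1−e^(−0.04t))/4.15;  IBU = (α/100)·m·U·1000/V;  BU:GU = IBU/GP
U = 1.65·0.000125^(41/1000)·(1−e^(−0.04·49))/4.15 = 0.2363
IBU = (6.0/100)·11·0.2363·1000/22.4 = 6.9626
BU:GU = 6.9626/41

0.1698


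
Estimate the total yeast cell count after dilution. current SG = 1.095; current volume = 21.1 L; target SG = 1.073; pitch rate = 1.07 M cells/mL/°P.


V_w = V·((SG_c−1)/(SG_t−1)−1);  °P = 259 − 259/SG_t;  cells = rate·(V+V_w)·°P
V_w = 21.1·((1.095−1)/(1.073−1)−1) = 6.3589
V_final = 21.1 + 6.3589 = 27.4589
°P = 259 − 259/1.073 = 17.6207
cells = 1.07·27.4589·17.6207

517.7140 billion cells


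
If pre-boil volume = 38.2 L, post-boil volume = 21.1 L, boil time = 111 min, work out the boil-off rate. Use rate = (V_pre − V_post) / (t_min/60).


rate = (38.2 − 21.1) / (111/60)

9.2432 L/hr


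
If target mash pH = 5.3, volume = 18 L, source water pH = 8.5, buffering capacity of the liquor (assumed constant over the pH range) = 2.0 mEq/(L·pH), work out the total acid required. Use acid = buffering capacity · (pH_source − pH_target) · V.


acid = 2.0 · (8.5 − 5.3) · 18

115.2000 mEq


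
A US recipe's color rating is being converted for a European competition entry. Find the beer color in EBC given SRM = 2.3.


EBC = SRM · 1.97
EBC = 2.3 · 1.97

4.5310 EBC


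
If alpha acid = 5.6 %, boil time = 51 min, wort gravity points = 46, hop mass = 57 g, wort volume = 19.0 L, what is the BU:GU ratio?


U = 1.65·0.000125^(GP/1000)·(1−e^(−0.04t))/4.15;  IBU = (α/100)·m·U·1000/V;  BU:GU = IBU/GP
U = 1.65·0.000125^(46/1000)·(1−e^(−0.04·51))/4.15 = 0.2288
IBU = (5.6/100)·57·0.2288·1000/19.0 = 38.4333
BU:GU = 38.4333/46

0.8355


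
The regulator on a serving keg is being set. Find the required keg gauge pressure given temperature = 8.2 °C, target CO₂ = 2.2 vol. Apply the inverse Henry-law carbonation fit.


psi = vols/(0.01821 + 0.09011·e^(−0.04·T)) − 14.695
psi = 2.2/(0.01821 + 0.09011·e^(−0.04·8.2)) − 14.695

11.7721 psi


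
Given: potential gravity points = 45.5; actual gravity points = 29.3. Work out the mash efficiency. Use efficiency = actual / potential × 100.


efficiency = 29.3 / 45.5 × 100

64.3956 %


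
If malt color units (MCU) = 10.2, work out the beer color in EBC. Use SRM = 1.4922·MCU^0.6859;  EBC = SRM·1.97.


SRM = 1.4922·10.2^0.6859 = 7.3388
EBC = 7.3388·1.97

14.4575 EBC


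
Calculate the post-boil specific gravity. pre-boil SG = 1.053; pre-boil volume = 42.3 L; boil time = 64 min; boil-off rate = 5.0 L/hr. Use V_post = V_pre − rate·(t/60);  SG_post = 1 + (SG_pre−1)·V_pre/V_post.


V_post = 42.3 − 5.0·(64/60) = 36.9667
SG_post = 1 + (1.053 − 1)·42.3/36.9667

1.0606


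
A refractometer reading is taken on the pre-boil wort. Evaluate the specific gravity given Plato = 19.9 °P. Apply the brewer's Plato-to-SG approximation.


SG = 259/(259 − P)
SG = 259/(259 − 19.9)

1.0832


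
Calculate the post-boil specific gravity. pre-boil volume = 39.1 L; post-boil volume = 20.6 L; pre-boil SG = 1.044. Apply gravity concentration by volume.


SG_post = 1 + (SG_pre − 1)·V_pre/V_post
pts_pre = (1.044 − 1)·1000 = 44.0000
pts_post = 44.0000·39.1/20.6 = 83.5146
SG_post = 1 + 83.5146/1000

1.0835


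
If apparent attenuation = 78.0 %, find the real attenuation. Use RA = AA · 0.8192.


RA = 78.0 · 0.8192

63.8976 %


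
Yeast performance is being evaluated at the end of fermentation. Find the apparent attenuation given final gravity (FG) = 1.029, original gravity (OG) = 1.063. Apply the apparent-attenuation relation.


AA = (OG − FG)/(OG − 1) · 100
AA = (1.063 − 1.029)/(1.063 − 1) · 100

53.9683 %


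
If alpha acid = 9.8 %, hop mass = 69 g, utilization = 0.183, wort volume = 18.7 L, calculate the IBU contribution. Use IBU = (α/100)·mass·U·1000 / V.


IBU = (9.8/100)·69·0.183·1000 / 18.7

66.1736 IBU


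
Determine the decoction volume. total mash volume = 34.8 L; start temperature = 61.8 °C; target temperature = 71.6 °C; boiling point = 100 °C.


V_dec = V_total·(T_target − T_start)/(T_boil − T_start)
V_dec = 34.8·(71.6 − 61.8)/(100 − 61.8)

8.9277 L


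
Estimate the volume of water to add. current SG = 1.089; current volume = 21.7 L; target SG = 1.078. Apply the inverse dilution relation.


V_water = V·((SG_curr − 1)/(SG_target − 1) − 1)
V_water = 21.7·((1.089 − 1)/(1.078 − 1) − 1)

3.0603 L


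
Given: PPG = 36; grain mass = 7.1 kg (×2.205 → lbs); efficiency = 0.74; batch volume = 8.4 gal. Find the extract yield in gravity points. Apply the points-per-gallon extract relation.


points = lbs × PPG × eff / vol
lbs = 7.1 × 2.205 = 15.6555
points = 15.6555 × 36 × 0.74 / 8.4

49.6503 points


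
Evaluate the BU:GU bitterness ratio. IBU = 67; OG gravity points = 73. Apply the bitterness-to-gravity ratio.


BU:GU = IBU / OG_points
BU:GU = 67 / 73

0.9178


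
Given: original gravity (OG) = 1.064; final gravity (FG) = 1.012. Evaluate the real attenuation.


AA = (OG−FG)/(OG−1)·100;  RA = AA·0.8192
AA = (1.064 − 1.012)/(1.064 − 1)·100 = 81.2500
RA = 81.2500·0.8192

66.5600 %


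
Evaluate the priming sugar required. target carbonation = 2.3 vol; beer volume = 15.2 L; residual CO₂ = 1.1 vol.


sugar = (target − residual)·4.0·V
sugar = (2.3 − 1.1)·4.0·15.2

72.9600 g


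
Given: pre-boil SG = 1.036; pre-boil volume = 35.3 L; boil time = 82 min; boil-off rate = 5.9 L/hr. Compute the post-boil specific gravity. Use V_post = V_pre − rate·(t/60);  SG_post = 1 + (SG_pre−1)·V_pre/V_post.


V_post = 35.3 − 5.9·(82/60) = 27.2367
SG_post = 1 + (1.036 − 1)·35.3/27.2367

1.0467


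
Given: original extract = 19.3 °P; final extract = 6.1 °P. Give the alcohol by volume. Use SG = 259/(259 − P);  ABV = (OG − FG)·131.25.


OG = 259/(259 − 19.3) = 1.0805
FG = 259/(259 − 6.1) = 1.0241
ABV = (1.0805 − 1.0241)·131.25

7.4021 % ABV


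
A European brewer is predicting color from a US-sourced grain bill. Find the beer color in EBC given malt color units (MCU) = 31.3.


SRM = 1.4922·MCU^0.6859;  EBC = SRM·1.97
SRM = 1.4922·31.3^0.6859 = 15.8351
EBC = 15.8351·1.97

31.1952 EBC


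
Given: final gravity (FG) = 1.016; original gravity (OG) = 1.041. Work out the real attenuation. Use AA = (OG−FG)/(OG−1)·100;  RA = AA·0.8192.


AA = (1.041 − 1.016)/(1.041 − 1)·100 = 60.9756
RA = 60.9756·0.8192

49.9512 %


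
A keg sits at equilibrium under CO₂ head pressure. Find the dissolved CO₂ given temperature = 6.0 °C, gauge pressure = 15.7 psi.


vols = (P + 14.695)·(0.01821 + 0.09011·e^(−0.04·T))
vols = (15.7 + 14.695)·(0.01821 + 0.09011·e^(−0.04·6.0))

2.7080 volumes


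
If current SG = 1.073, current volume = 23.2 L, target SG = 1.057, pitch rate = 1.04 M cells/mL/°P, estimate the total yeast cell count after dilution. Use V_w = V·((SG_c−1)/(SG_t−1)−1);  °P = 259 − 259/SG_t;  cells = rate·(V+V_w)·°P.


V_w = 23.2·((1.073−1)/(1.057−1)−1) = 6.5123
V_final = 23.2 + 6.5123 = 29.7123
°P = 259 − 259/1.057 = 13.9669
cells = 1.04·29.7123·13.9669

431.5876 billion cells


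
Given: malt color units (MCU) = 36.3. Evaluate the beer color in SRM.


SRM = 1.4922 · MCU^0.6859
SRM = 1.4922 · 36.3^0.6859

17.5294 SRM


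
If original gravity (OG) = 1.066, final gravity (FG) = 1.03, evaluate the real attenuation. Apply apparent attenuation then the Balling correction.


AA = (OG−FG)/(OG−1)·100;  RA = AA·0.8192
AA = (1.066 − 1.03)/(1.066 − 1)·100 = 54.5455
RA = 54.5455·0.8192

44.6836 %


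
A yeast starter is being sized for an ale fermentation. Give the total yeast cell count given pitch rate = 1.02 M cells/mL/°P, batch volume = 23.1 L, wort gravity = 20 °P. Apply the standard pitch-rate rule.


cells (billions) = rate · V_L · °P
cells = 1.02 · 23.1 · 20

471.2400 billion cells


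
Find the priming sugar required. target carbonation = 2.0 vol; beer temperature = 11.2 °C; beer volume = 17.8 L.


residual = 14.695·(0.01821 + 0.09011·e^(−0.04·T));  sugar = (target − residual)·4.0·V
residual = 14.695·(0.01821 + 0.09011·e^(−0.04·11.2)) = 1.1136
sugar = (2.0 − 1.1136)·4.0·17.8

63.1108 g


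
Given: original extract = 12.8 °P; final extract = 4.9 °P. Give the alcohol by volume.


SG = 259/(259 − P);  ABV = (OG − FG)·131.25
OG = 259/(259 − 12.8) = 1.0520
FG = 259/(259 − 4.9) = 1.0193
ABV = (1.0520 − 1.0193)·131.25

4.2927 % ABV


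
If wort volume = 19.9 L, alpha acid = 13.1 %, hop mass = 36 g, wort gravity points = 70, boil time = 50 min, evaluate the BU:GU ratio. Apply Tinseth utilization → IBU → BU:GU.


U = 1.65·0.000125^(GP/1000)·(1−e^(−0.04t))/4.15;  IBU = (α/100)·m·U·1000/V;  BU:GU = IBU/GP
U = 1.65·0.000125^(70/1000)·(1−e^(−0.04·50))/4.15 = 0.1833
IBU = (13.1/100)·36·0.1833·1000/19.9 = 43.4298
BU:GU = 43.4298/70

0.6204


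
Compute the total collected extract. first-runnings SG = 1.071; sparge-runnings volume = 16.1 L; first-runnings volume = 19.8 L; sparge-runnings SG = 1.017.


total = Σ (SG_i − 1)·1000·V_i
first = (1.071 − 1)·1000·19.8 = 1405.8000
sparge = (1.017 − 1)·1000·16.1 = 273.7000
total = 1405.8000 + 273.7000

1679.5000 gravity·L


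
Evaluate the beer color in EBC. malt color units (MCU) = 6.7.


SRM = 1.4922·MCU^0.6859;  EBC = SRM·1.97
SRM = 1.4922·6.7^0.6859 = 5.5009
EBC = 5.5009·1.97

10.8367 EBC


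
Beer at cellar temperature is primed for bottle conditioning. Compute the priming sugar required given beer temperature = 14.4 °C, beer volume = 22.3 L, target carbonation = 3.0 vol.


residual = 14.695·(0.01821 + 0.09011·e^(−0.04·T));  sugar = (target − residual)·4.0·V
residual = 14.695·(0.01821 + 0.09011·e^(−0.04·14.4)) = 1.0120
sugar = (3.0 − 1.0120)·4.0·22.3

177.3326 g


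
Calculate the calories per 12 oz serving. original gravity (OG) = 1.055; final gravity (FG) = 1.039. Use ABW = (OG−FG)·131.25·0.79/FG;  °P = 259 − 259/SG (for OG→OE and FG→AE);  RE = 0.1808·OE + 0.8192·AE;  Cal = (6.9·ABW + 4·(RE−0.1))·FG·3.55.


ABW = (1.055 − 1.039)·131.25·0.79/1.039 = 1.5967
OE = 259 − 259/1.055 = 13.5024 °P
AE = 259 − 259/1.039 = 9.7218 °P
RE = 0.1808·13.5024 + 0.8192·9.7218 = 10.4054 °P
Cal = (6.9·1.5967 + 4·(10.4054−0.1))·1.039·3.55

192.6805 kcal
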